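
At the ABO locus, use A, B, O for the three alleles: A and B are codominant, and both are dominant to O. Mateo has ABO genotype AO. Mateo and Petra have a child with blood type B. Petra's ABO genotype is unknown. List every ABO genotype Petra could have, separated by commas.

AB, BB, BO

For each candidate genotype of Petra, check whether crossing it with AO can produce every observed child phenotype.
  AA → possible child types {A} ✗
  AB → possible child types {A, B, AB} ✓
  AO → possible child types {O, A} ✗
  BB → possible child types {B, AB} ✓
  BO → possible child types {O, A, B, AB} ✓
  OO → possible child types {O, A} ✗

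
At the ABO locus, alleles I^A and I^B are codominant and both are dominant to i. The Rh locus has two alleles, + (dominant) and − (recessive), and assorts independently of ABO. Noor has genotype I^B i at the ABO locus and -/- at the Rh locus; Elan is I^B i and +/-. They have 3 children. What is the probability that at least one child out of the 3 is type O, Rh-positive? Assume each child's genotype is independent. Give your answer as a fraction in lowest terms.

169/512

ABO cross I^B i × I^B i → 1/4 O, 3/4 B.
Rh cross -/- × +/- → 1/2 Rh+, 1/2 Rh-; so P(type O, Rh-positive) = 1/4 × 1/2 = 1/8 per child.
P(none) = (7/8)^3 = 343/512; P(at least one) = 1 − 343/512 = 169/512.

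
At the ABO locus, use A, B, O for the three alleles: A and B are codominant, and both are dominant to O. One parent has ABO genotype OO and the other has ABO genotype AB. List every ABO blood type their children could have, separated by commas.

A, B

Gametes from OO × AB give offspring ABO genotypes AO, BO, i.e. phenotypes A, B.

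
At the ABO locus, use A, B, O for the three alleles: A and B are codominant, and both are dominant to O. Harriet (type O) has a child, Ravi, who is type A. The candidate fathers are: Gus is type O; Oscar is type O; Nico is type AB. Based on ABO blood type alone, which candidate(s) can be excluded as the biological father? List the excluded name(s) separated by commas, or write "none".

Gus, Oscar

A candidate is excluded only if no genotype consistent with his phenotype could produce a type A child with a type O mother.
Gus (type O): no genotype consistent with that phenotype can produce a type-A child with a type-O mother.
Oscar (type O): no genotype consistent with that phenotype can produce a type-A child with a type-O mother.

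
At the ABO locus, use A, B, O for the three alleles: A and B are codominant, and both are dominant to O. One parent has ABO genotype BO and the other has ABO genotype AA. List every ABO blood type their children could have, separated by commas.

Gametes from BO × AA give offspring ABO genotypes AB, AO, i.e. phenotypes A, AB.

A, AB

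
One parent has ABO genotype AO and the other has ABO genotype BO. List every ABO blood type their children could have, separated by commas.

O, A, B, AB

Gametes from AO × BO give offspring ABO genotypes AB, AO, BO, OO, i.e. phenotypes O, A, B, AB.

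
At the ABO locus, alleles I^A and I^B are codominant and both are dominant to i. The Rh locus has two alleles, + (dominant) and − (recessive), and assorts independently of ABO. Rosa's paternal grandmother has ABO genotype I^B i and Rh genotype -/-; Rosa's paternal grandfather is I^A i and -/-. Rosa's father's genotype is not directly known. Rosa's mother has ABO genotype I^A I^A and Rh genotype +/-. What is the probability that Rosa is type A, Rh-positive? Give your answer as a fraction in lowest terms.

Rosa's father's ABO genotype from I^B i × I^A i: 1/4 I^A I^B, 1/4 I^A i, 1/4 I^B i, 1/4 i i.
Crossing each possibility with the mother I^A I^A and summing P(type A): 1/4·1/2 + 1/4·1 + 1/4·1/2 + 1/4·1 = 3/4.
Similarly for Rh via the father's Rh distribution: P(Rh+) = 1/2.
Independent loci: 3/4 × 1/2 = 3/8.

3/8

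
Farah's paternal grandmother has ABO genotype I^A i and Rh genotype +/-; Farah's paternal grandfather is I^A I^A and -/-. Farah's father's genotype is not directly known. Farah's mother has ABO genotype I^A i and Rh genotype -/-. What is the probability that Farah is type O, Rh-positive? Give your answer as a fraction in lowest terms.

Farah's father's ABO genotype from I^A i × I^A I^A: 1/2 I^A I^A, 1/2 I^A i.
Crossing each possibility with the mother I^A i and summing P(type O): 1/2·0 + 1/2·1/4 = 1/8.
Similarly for Rh via the father's Rh distribution: P(Rh+) = 1/4.
Independent loci: 1/8 × 1/4 = 1/32.

1/32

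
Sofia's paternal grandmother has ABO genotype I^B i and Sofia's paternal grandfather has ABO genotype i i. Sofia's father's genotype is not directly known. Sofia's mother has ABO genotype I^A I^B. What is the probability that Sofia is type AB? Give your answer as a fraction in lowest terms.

Sofia's father's ABO genotype from I^B i × i i: 1/2 I^B i, 1/2 i i.
Crossing each possibility with the mother I^A I^B and summing P(type AB): 1/2·1/4 + 1/2·0 = 1/8.

1/8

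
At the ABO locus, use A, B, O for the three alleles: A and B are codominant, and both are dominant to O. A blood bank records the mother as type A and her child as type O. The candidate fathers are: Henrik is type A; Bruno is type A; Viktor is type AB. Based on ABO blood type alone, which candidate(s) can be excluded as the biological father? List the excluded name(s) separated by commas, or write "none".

A candidate is excluded only if no genotype consistent with his phenotype could produce a type O child with a type A mother.
Viktor (type AB): no genotype consistent with that phenotype can produce a type-O child with a type-A mother.

Viktor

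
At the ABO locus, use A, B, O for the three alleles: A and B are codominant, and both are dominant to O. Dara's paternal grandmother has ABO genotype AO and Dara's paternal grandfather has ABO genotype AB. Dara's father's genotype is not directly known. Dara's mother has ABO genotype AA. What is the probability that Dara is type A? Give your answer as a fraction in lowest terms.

Dara's father's ABO genotype from AO × AB: 1/4 AA, 1/4 AB, 1/4 AO, 1/4 BO.
Crossing each possibility with the mother AA and summing P(type A): 1/4·1 + 1/4·1/2 + 1/4·1 + 1/4·1/2 = 3/4.

3/4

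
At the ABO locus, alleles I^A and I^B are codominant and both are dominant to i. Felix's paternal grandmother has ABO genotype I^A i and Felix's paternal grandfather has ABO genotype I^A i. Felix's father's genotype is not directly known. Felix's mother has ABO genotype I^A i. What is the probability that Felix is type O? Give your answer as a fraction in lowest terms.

1/4

Felix's father's ABO genotype from I^A i × I^A i: 1/4 I^A I^A, 1/2 I^A i, 1/4 i i.
Crossing each possibility with the mother I^A i and summing P(type O): 1/4·0 + 1/2·1/4 + 1/4·1/2 = 1/4.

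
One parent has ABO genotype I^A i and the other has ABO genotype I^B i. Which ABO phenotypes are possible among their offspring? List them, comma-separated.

O, A, B, AB

Gametes from I^A i × I^B i give offspring ABO genotypes I^A I^B, I^A i, I^B i, i i, i.e. phenotypes O, A, B, AB.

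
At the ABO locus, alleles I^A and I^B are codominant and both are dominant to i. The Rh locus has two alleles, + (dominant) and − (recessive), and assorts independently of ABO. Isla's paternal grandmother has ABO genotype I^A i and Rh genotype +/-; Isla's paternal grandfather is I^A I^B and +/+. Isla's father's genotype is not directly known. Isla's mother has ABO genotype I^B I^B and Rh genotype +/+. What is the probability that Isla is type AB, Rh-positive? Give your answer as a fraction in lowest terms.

1/2

Isla's father's ABO genotype from I^A i × I^A I^B: 1/4 I^A I^A, 1/4 I^A I^B, 1/4 I^A i, 1/4 I^B i.
Crossing each possibility with the mother I^B I^B and summing P(type AB): 1/4·1 + 1/4·1/2 + 1/4·1/2 + 1/4·0 = 1/2.
Similarly for Rh via the father's Rh distribution: P(Rh+) = 1.
Independent loci: 1/2 × 1 = 1/2.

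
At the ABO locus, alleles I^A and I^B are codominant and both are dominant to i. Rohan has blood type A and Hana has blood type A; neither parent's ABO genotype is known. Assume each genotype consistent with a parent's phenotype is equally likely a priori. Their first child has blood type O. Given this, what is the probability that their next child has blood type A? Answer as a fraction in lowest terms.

Possible genotypes: Rohan ∈ {I^A I^A, I^A i}; Hana ∈ {I^A I^A, I^A i}.
Weight each parental genotype pair by prior × P(type-O child):
  I^A i × I^A i: posterior weight 1; P(next child type A) = 3/4.
Weighted sum = 3/4.

3/4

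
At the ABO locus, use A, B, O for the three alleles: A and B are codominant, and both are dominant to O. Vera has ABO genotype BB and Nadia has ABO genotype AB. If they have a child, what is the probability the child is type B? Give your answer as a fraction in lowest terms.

ABO cross BB × AB → offspring phenotypes: 1/2 B, 1/2 AB.
So P(type B) = 1/2.

1/2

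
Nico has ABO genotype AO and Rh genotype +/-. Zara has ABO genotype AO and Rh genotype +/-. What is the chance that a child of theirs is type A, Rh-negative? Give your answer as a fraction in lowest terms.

ABO cross AO × AO → offspring phenotypes: 1/4 O, 3/4 A.
Rh cross +/- × +/- → 3/4 Rh+, 1/4 Rh-.
Independent loci: P(type A, Rh-negative) = 3/4 × 1/4 = 3/16.

3/16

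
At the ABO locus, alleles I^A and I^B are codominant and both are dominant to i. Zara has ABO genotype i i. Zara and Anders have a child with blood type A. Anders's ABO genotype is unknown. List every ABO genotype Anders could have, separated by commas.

For each candidate genotype of Anders, check whether crossing it with i i can produce every observed child phenotype.
  I^A I^A → possible child types {A} ✓
  I^A I^B → possible child types {A, B} ✓
  I^A i → possible child types {O, A} ✓
  I^B I^B → possible child types {B} ✗
  I^B i → possible child types {O, B} ✗
  i i → possible child types {O} ✗

I^A I^A, I^A I^B, I^A i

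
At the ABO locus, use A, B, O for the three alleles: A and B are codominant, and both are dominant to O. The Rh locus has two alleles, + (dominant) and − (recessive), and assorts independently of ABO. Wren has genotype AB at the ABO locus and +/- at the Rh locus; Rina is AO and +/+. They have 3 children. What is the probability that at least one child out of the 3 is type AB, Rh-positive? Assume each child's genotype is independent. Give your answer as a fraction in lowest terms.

37/64

ABO cross AB × AO → 1/2 A, 1/4 B, 1/4 AB.
Rh cross +/- × +/+ → 1 Rh+; so P(type AB, Rh-positive) = 1/4 × 1 = 1/4 per child.
P(none) = (3/4)^3 = 27/64; P(at least one) = 1 − 27/64 = 37/64.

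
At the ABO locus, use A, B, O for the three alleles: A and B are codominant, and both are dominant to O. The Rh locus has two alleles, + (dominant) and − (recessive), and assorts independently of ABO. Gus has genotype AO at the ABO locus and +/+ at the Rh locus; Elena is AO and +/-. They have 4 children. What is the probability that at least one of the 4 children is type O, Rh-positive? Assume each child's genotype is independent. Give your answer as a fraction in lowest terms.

ABO cross AO × AO → 1/4 O, 3/4 A.
Rh cross +/+ × +/- → 1 Rh+; so P(type O, Rh-positive) = 1/4 × 1 = 1/4 per child.
P(none) = (3/4)^4 = 81/256; P(at least one) = 1 − 81/256 = 175/256.

175/256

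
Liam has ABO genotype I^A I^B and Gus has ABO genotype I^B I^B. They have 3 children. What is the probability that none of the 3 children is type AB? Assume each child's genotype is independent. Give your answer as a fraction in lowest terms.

ABO cross I^A I^B × I^B I^B → 1/2 B, 1/2 AB.
So P(type AB) = 1/2 per child.
P(not type AB) = 1/2 for one child; (1/2)^3 = 1/8.

1/8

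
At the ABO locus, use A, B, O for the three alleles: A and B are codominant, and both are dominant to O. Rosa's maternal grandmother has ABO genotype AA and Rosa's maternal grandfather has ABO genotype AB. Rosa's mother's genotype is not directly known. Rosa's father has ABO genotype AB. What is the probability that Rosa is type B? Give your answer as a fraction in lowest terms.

1/8

Rosa's mother's ABO genotype from AA × AB: 1/2 AA, 1/2 AB.
Crossing each possibility with the father AB and summing P(type B): 1/2·0 + 1/2·1/4 = 1/8.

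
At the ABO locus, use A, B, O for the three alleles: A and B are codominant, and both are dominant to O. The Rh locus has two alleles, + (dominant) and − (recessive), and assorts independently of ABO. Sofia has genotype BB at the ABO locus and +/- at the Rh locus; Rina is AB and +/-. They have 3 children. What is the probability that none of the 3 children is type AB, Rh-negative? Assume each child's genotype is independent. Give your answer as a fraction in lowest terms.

343/512

ABO cross BB × AB → 1/2 B, 1/2 AB.
Rh cross +/- × +/- → 3/4 Rh+, 1/4 Rh-; so P(type AB, Rh-negative) = 1/2 × 1/4 = 1/8 per child.
P(not type AB, Rh-negative) = 7/8 for one child; (7/8)^3 = 343/512.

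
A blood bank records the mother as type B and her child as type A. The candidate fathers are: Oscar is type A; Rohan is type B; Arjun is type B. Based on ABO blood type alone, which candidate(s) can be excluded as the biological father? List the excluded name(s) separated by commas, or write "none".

Rohan, Arjun

A candidate is excluded only if no genotype consistent with his phenotype could produce a type A child with a type B mother.
Rohan (type B): no genotype consistent with that phenotype can produce a type-A child with a type-B mother.
Arjun (type B): no genotype consistent with that phenotype can produce a type-A child with a type-B mother.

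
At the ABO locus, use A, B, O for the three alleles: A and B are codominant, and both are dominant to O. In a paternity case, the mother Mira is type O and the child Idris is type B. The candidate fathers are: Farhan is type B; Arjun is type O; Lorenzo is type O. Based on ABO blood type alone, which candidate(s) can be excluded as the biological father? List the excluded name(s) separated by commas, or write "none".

Arjun, Lorenzo

A candidate is excluded only if no genotype consistent with his phenotype could produce a type B child with a type O mother.
Arjun (type O): no genotype consistent with that phenotype can produce a type-B child with a type-O mother.
Lorenzo (type O): no genotype consistent with that phenotype can produce a type-B child with a type-O mother.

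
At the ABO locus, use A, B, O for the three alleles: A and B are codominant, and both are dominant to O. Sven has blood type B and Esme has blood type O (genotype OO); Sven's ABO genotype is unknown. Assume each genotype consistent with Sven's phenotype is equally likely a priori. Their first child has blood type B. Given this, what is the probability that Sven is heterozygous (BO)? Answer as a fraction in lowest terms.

1/3

Possible genotypes: Sven ∈ {BB, BO}; Esme ∈ {OO}.
Weight each parental genotype pair by prior × P(type-B child):
  BB × OO: posterior weight 2/3.
  BO × OO: posterior weight 1/3.
Sum the posterior weight over pairs where Sven is BO: 1/3.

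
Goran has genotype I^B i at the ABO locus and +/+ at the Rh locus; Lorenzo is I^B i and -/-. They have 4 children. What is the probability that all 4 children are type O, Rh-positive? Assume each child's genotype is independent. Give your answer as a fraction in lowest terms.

1/256

ABO cross I^B i × I^B i → 1/4 O, 3/4 B.
Rh cross +/+ × -/- → 1 Rh+; so P(type O, Rh-positive) = 1/4 × 1 = 1/4 per child.
All 4 independent: (1/4)^4 = 1/256.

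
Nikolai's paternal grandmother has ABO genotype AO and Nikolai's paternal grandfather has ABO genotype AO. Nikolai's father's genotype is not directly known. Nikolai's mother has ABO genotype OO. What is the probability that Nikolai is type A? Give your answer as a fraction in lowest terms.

1/2

Nikolai's father's ABO genotype from AO × AO: 1/4 AA, 1/2 AO, 1/4 OO.
Crossing each possibility with the mother OO and summing P(type A): 1/4·1 + 1/2·1/2 + 1/4·0 = 1/2.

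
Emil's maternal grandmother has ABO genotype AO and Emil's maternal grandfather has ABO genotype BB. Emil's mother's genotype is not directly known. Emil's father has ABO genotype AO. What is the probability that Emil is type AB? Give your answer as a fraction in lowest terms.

Emil's mother's ABO genotype from AO × BB: 1/2 AB, 1/2 BO.
Crossing each possibility with the father AO and summing P(type AB): 1/2·1/4 + 1/2·1/4 = 1/4.

1/4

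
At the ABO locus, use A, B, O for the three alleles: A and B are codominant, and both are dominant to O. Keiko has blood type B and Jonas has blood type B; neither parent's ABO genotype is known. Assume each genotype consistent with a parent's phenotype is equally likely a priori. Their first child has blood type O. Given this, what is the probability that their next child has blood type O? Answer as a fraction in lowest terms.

Possible genotypes: Keiko ∈ {BB, BO}; Jonas ∈ {BB, BO}.
Weight each parental genotype pair by prior × P(type-O child):
  BO × BO: posterior weight 1; P(next child type O) = 1/4.
Weighted sum = 1/4.

1/4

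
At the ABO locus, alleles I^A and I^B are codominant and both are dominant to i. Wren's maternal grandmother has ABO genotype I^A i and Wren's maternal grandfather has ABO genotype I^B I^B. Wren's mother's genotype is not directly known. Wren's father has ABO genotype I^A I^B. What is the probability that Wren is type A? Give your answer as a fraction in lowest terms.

Wren's mother's ABO genotype from I^A i × I^B I^B: 1/2 I^A I^B, 1/2 I^B i.
Crossing each possibility with the father I^A I^B and summing P(type A): 1/2·1/4 + 1/2·1/4 = 1/4.

1/4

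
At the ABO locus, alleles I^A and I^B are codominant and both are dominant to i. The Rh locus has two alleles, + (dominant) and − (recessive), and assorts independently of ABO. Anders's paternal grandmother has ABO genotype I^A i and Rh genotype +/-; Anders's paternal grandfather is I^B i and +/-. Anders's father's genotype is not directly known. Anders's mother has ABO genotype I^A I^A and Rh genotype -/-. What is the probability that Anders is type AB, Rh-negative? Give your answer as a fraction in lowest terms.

1/8

Anders's father's ABO genotype from I^A i × I^B i: 1/4 I^A I^B, 1/4 I^A i, 1/4 I^B i, 1/4 i i.
Crossing each possibility with the mother I^A I^A and summing P(type AB): 1/4·1/2 + 1/4·0 + 1/4·1/2 + 1/4·0 = 1/4.
Similarly for Rh via the father's Rh distribution: P(Rh-) = 1/2.
Independent loci: 1/4 × 1/2 = 1/8.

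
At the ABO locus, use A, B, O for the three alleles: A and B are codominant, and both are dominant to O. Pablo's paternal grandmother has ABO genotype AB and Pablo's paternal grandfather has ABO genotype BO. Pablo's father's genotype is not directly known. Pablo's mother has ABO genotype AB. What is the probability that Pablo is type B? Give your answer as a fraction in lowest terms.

3/8

Pablo's father's ABO genotype from AB × BO: 1/4 AB, 1/4 AO, 1/4 BB, 1/4 BO.
Crossing each possibility with the mother AB and summing P(type B): 1/4·1/4 + 1/4·1/4 + 1/4·1/2 + 1/4·1/2 = 3/8.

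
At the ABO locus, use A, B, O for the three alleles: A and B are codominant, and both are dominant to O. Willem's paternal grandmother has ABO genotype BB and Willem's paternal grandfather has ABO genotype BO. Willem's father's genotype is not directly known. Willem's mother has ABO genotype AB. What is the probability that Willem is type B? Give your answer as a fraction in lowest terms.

Willem's father's ABO genotype from BB × BO: 1/2 BB, 1/2 BO.
Crossing each possibility with the mother AB and summing P(type B): 1/2·1/2 + 1/2·1/2 = 1/2.

1/2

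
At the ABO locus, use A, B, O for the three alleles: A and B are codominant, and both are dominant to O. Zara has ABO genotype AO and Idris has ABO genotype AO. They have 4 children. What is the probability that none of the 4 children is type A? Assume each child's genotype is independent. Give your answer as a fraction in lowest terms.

ABO cross AO × AO → 1/4 O, 3/4 A.
So P(type A) = 3/4 per child.
P(not type A) = 1/4 for one child; (1/4)^4 = 1/256.

1/256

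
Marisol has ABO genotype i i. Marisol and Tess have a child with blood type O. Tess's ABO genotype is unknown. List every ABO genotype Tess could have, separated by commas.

For each candidate genotype of Tess, check whether crossing it with i i can produce every observed child phenotype.
  I^A I^A → possible child types {A} ✗
  I^A I^B → possible child types {A, B} ✗
  I^A i → possible child types {O, A} ✓
  I^B I^B → possible child types {B} ✗
  I^B i → possible child types {O, B} ✓
  i i → possible child types {O} ✓

I^A i, I^B i, i i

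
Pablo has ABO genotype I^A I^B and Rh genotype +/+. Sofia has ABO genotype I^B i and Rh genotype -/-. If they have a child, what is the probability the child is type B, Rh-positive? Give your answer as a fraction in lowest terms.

1/2

ABO cross I^A I^B × I^B i → offspring phenotypes: 1/4 A, 1/2 B, 1/4 AB.
Rh cross +/+ × -/- → 1 Rh+.
Independent loci: P(type B, Rh-positive) = 1/2 × 1 = 1/2.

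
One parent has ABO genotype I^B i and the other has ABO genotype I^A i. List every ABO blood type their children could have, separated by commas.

Gametes from I^B i × I^A i give offspring ABO genotypes I^A I^B, I^A i, I^B i, i i, i.e. phenotypes O, A, B, AB.

O, A, B, AB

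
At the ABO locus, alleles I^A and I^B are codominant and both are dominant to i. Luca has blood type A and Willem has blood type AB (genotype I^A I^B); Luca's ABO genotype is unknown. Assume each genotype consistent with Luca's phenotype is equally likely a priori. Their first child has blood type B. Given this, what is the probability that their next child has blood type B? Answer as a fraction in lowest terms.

1/4

Possible genotypes: Luca ∈ {I^A I^A, I^A i}; Willem ∈ {I^A I^B}.
Weight each parental genotype pair by prior × P(type-B child):
  I^A i × I^A I^B: posterior weight 1; P(next child type B) = 1/4.
Weighted sum = 1/4.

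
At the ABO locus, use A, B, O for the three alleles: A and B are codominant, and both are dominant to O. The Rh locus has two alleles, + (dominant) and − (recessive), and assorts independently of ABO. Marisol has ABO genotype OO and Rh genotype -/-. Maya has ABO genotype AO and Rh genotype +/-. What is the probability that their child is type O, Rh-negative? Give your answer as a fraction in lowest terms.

1/4

ABO cross OO × AO → offspring phenotypes: 1/2 O, 1/2 A.
Rh cross -/- × +/- → 1/2 Rh+, 1/2 Rh-.
Independent loci: P(type O, Rh-negative) = 1/2 × 1/2 = 1/4.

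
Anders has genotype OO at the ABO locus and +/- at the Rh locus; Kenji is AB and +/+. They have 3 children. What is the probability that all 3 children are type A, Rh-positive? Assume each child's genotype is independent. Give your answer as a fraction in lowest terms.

ABO cross OO × AB → 1/2 A, 1/2 B.
Rh cross +/- × +/+ → 1 Rh+; so P(type A, Rh-positive) = 1/2 × 1 = 1/2 per child.
All 3 independent: (1/2)^3 = 1/8.

1/8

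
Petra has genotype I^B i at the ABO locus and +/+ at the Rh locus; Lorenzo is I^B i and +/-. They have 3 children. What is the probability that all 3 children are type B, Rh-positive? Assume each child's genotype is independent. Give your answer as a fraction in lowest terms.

ABO cross I^B i × I^B i → 1/4 O, 3/4 B.
Rh cross +/+ × +/- → 1 Rh+; so P(type B, Rh-positive) = 3/4 × 1 = 3/4 per child.
All 3 independent: (3/4)^3 = 27/64.

27/64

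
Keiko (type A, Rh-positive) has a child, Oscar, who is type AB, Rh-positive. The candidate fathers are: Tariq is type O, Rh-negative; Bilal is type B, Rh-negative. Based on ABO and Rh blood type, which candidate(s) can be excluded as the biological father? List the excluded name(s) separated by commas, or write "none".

Tariq

A candidate is excluded only if no genotype consistent with his phenotype could produce a type AB, Rh-positive child with a type A, Rh-positive mother.
Tariq (type O, Rh-): no genotype consistent with that phenotype can produce a type-AB Rh+ child with a type-A mother.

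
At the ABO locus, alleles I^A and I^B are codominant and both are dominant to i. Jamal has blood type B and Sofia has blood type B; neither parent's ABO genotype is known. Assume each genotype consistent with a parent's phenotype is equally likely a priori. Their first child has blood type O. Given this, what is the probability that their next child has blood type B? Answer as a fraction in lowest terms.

3/4

Possible genotypes: Jamal ∈ {I^B I^B, I^B i}; Sofia ∈ {I^B I^B, I^B i}.
Weight each parental genotype pair by prior × P(type-O child):
  I^B i × I^B i: posterior weight 1; P(next child type B) = 3/4.
Weighted sum = 3/4.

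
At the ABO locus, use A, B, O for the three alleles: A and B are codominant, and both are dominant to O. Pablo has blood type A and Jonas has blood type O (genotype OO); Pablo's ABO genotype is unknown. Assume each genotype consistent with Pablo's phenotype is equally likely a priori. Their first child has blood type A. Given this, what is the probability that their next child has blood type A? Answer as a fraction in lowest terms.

Possible genotypes: Pablo ∈ {AA, AO}; Jonas ∈ {OO}.
Weight each parental genotype pair by prior × P(type-A child):
  AA × OO: posterior weight 2/3; P(next child type A) = 1.
  AO × OO: posterior weight 1/3; P(next child type A) = 1/2.
Weighted sum = 5/6.

5/6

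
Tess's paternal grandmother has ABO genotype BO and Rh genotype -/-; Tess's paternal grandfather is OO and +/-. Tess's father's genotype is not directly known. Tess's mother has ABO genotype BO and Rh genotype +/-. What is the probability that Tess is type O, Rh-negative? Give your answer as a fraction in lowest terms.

9/64

Tess's father's ABO genotype from BO × OO: 1/2 BO, 1/2 OO.
Crossing each possibility with the mother BO and summing P(type O): 1/2·1/4 + 1/2·1/2 = 3/8.
Similarly for Rh via the father's Rh distribution: P(Rh-) = 3/8.
Independent loci: 3/8 × 3/8 = 9/64.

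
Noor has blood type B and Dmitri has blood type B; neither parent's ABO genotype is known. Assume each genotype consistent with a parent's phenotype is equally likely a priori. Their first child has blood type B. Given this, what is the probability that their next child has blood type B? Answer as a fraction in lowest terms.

Possible genotypes: Noor ∈ {I^B I^B, I^B i}; Dmitri ∈ {I^B I^B, I^B i}.
Weight each parental genotype pair by prior × P(type-B child):
  I^B I^B × I^B I^B: posterior weight 4/15; P(next child type B) = 1.
  I^B I^B × I^B i: posterior weight 4/15; P(next child type B) = 1.
  I^B i × I^B I^B: posterior weight 4/15; P(next child type B) = 1.
  I^B i × I^B i: posterior weight 1/5; P(next child type B) = 3/4.
Weighted sum = 19/20.

19/20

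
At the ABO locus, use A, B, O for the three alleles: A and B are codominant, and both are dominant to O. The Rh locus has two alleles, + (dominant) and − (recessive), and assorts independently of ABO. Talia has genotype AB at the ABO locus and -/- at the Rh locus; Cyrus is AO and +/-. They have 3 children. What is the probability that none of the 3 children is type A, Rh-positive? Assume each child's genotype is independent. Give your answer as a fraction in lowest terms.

ABO cross AB × AO → 1/2 A, 1/4 B, 1/4 AB.
Rh cross -/- × +/- → 1/2 Rh+, 1/2 Rh-; so P(type A, Rh-positive) = 1/2 × 1/2 = 1/4 per child.
P(not type A, Rh-positive) = 3/4 for one child; (3/4)^3 = 27/64.

27/64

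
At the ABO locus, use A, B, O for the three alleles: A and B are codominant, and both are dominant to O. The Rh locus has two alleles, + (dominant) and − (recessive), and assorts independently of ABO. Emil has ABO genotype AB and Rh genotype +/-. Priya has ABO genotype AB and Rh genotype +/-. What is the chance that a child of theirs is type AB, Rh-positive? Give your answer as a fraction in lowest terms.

3/8

ABO cross AB × AB → offspring phenotypes: 1/4 A, 1/4 B, 1/2 AB.
Rh cross +/- × +/- → 3/4 Rh+, 1/4 Rh-.
Independent loci: P(type AB, Rh-positive) = 1/2 × 3/4 = 3/8.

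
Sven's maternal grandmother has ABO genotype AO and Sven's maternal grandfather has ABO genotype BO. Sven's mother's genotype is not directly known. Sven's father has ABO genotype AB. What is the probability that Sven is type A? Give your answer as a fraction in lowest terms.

3/8

Sven's mother's ABO genotype from AO × BO: 1/4 AB, 1/4 AO, 1/4 BO, 1/4 OO.
Crossing each possibility with the father AB and summing P(type A): 1/4·1/4 + 1/4·1/2 + 1/4·1/4 + 1/4·1/2 = 3/8.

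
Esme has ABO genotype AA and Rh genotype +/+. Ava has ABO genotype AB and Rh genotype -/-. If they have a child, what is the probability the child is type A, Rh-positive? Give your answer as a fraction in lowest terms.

ABO cross AA × AB → offspring phenotypes: 1/2 A, 1/2 AB.
Rh cross +/+ × -/- → 1 Rh+.
Independent loci: P(type A, Rh-positive) = 1/2 × 1 = 1/2.

1/2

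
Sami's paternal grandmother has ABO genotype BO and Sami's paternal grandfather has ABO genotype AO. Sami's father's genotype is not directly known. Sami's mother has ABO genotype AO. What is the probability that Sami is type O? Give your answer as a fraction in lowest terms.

Sami's father's ABO genotype from BO × AO: 1/4 AB, 1/4 AO, 1/4 BO, 1/4 OO.
Crossing each possibility with the mother AO and summing P(type O): 1/4·0 + 1/4·1/4 + 1/4·1/4 + 1/4·1/2 = 1/4.

1/4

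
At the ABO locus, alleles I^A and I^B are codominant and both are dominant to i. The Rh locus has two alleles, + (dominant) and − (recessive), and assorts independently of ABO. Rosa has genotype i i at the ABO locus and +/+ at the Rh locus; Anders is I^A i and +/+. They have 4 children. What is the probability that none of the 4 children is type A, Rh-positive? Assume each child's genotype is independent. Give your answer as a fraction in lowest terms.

1/16

ABO cross i i × I^A i → 1/2 O, 1/2 A.
Rh cross +/+ × +/+ → 1 Rh+; so P(type A, Rh-positive) = 1/2 × 1 = 1/2 per child.
P(not type A, Rh-positive) = 1/2 for one child; (1/2)^4 = 1/16.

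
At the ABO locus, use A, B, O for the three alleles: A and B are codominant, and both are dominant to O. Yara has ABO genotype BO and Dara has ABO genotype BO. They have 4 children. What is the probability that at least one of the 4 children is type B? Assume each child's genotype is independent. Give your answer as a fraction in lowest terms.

ABO cross BO × BO → 1/4 O, 3/4 B.
So P(type B) = 3/4 per child.
P(none) = (1/4)^4 = 1/256; P(at least one) = 1 − 1/256 = 255/256.

255/256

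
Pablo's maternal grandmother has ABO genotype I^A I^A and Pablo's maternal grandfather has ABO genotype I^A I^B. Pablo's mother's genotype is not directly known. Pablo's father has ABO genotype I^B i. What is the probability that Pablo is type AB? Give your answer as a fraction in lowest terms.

3/8

Pablo's mother's ABO genotype from I^A I^A × I^A I^B: 1/2 I^A I^A, 1/2 I^A I^B.
Crossing each possibility with the father I^B i and summing P(type AB): 1/2·1/2 + 1/2·1/4 = 3/8.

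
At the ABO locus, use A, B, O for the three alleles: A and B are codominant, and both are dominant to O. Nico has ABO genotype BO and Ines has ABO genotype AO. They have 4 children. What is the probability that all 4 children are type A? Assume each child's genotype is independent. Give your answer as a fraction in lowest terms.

1/256

ABO cross BO × AO → 1/4 O, 1/4 A, 1/4 B, 1/4 AB.
So P(type A) = 1/4 per child.
All 4 independent: (1/4)^4 = 1/256.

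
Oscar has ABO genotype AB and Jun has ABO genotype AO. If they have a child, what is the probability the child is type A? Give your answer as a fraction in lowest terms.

ABO cross AB × AO → offspring phenotypes: 1/2 A, 1/4 B, 1/4 AB.
So P(type A) = 1/2.

1/2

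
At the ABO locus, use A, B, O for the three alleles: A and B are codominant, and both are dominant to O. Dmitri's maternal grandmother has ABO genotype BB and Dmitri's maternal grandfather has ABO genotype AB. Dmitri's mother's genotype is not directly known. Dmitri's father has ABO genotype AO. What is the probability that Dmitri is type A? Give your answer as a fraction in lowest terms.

1/4

Dmitri's mother's ABO genotype from BB × AB: 1/2 AB, 1/2 BB.
Crossing each possibility with the father AO and summing P(type A): 1/2·1/2 + 1/2·0 = 1/4.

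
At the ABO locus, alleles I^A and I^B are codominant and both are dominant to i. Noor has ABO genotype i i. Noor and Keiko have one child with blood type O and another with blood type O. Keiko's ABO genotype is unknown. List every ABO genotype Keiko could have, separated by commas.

For each candidate genotype of Keiko, check whether crossing it with i i can produce every observed child phenotype.
  I^A I^A → possible child types {A} ✗
  I^A I^B → possible child types {A, B} ✗
  I^A i → possible child types {O, A} ✓
  I^B I^B → possible child types {B} ✗
  I^B i → possible child types {O, B} ✓
  i i → possible child types {O} ✓

I^A i, I^B i, i i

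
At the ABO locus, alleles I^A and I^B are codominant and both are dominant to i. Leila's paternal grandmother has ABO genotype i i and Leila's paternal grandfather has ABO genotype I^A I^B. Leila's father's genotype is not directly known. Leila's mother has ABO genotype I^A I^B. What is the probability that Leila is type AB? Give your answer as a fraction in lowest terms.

Leila's father's ABO genotype from i i × I^A I^B: 1/2 I^A i, 1/2 I^B i.
Crossing each possibility with the mother I^A I^B and summing P(type AB): 1/2·1/4 + 1/2·1/4 = 1/4.

1/4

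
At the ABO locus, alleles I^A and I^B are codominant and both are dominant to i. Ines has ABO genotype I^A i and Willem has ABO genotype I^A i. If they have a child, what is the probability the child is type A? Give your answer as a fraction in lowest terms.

ABO cross I^A i × I^A i → offspring phenotypes: 1/4 O, 3/4 A.
So P(type A) = 3/4.

3/4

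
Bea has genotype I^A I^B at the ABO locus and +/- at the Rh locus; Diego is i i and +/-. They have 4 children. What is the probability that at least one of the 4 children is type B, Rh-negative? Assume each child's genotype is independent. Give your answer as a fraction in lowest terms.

1695/4096

ABO cross I^A I^B × i i → 1/2 A, 1/2 B.
Rh cross +/- × +/- → 3/4 Rh+, 1/4 Rh-; so P(type B, Rh-negative) = 1/2 × 1/4 = 1/8 per child.
P(none) = (7/8)^4 = 2401/4096; P(at least one) = 1 − 2401/4096 = 1695/4096.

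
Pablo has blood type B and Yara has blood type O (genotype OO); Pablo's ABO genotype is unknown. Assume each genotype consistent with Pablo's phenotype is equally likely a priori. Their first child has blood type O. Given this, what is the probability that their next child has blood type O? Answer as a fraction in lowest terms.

1/2

Possible genotypes: Pablo ∈ {BB, BO}; Yara ∈ {OO}.
Weight each parental genotype pair by prior × P(type-O child):
  BO × OO: posterior weight 1; P(next child type O) = 1/2.
Weighted sum = 1/2.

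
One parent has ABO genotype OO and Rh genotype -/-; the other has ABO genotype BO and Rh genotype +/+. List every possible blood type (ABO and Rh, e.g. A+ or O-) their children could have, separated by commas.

O+, B+

Gametes from OO × BO give offspring ABO genotypes BO, OO, i.e. phenotypes O, B.
Rh cross -/- × +/+ → phenotypes Rh+.
Combining independently: O+, B+.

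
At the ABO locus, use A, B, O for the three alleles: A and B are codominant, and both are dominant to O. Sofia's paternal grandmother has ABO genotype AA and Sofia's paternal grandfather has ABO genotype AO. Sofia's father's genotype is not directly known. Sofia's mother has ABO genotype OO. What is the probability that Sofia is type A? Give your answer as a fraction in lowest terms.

Sofia's father's ABO genotype from AA × AO: 1/2 AA, 1/2 AO.
Crossing each possibility with the mother OO and summing P(type A): 1/2·1 + 1/2·1/2 = 3/4.

3/4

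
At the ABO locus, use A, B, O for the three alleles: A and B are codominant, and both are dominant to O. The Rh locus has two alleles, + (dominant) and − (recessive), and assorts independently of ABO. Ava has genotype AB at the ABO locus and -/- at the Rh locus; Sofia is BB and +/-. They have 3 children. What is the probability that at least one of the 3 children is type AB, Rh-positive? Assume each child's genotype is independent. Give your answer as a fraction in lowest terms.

37/64

ABO cross AB × BB → 1/2 B, 1/2 AB.
Rh cross -/- × +/- → 1/2 Rh+, 1/2 Rh-; so P(type AB, Rh-positive) = 1/2 × 1/2 = 1/4 per child.
P(none) = (3/4)^3 = 27/64; P(at least one) = 1 − 27/64 = 37/64.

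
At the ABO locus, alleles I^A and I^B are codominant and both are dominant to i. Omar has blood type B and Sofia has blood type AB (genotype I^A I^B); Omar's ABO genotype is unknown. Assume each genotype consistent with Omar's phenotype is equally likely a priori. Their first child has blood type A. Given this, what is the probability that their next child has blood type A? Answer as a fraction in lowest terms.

Possible genotypes: Omar ∈ {I^B I^B, I^B i}; Sofia ∈ {I^A I^B}.
Weight each parental genotype pair by prior × P(type-A child):
  I^B i × I^A I^B: posterior weight 1; P(next child type A) = 1/4.
Weighted sum = 1/4.

1/4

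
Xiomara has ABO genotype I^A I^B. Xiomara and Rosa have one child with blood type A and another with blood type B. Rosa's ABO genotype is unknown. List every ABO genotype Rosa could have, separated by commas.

For each candidate genotype of Rosa, check whether crossing it with I^A I^B can produce every observed child phenotype.
  I^A I^A → possible child types {A, AB} ✗
  I^A I^B → possible child types {A, B, AB} ✓
  I^A i → possible child types {A, B, AB} ✓
  I^B I^B → possible child types {B, AB} ✗
  I^B i → possible child types {A, B, AB} ✓
  i i → possible child types {A, B} ✓

I^A I^B, I^A i, I^B i, i i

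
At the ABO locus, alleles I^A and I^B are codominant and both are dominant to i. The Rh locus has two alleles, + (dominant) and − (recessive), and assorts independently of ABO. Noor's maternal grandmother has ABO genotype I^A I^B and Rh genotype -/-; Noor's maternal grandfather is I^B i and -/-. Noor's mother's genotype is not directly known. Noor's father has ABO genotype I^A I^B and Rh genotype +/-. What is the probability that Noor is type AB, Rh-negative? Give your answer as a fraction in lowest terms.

Noor's mother's ABO genotype from I^A I^B × I^B i: 1/4 I^A I^B, 1/4 I^A i, 1/4 I^B I^B, 1/4 I^B i.
Crossing each possibility with the father I^A I^B and summing P(type AB): 1/4·1/2 + 1/4·1/4 + 1/4·1/2 + 1/4·1/4 = 3/8.
Similarly for Rh via the mother's Rh distribution: P(Rh-) = 1/2.
Independent loci: 3/8 × 1/2 = 3/16.

3/16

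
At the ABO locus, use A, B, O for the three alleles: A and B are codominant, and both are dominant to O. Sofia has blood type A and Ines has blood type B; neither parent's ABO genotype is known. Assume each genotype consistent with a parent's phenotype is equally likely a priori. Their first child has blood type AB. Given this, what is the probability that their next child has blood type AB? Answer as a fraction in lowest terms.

25/36

Possible genotypes: Sofia ∈ {AA, AO}; Ines ∈ {BB, BO}.
Weight each parental genotype pair by prior × P(type-AB child):
  AA × BB: posterior weight 4/9; P(next child type AB) = 1.
  AA × BO: posterior weight 2/9; P(next child type AB) = 1/2.
  AO × BB: posterior weight 2/9; P(next child type AB) = 1/2.
  AO × BO: posterior weight 1/9; P(next child type AB) = 1/4.
Weighted sum = 25/36.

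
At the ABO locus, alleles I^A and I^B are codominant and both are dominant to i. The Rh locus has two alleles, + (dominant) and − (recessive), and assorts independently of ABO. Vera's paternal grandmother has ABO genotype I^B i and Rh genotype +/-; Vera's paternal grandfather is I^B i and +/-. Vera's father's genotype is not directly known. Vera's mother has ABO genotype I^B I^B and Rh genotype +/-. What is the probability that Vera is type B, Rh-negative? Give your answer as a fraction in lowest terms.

Vera's father's ABO genotype from I^B i × I^B i: 1/4 I^B I^B, 1/2 I^B i, 1/4 i i.
Crossing each possibility with the mother I^B I^B and summing P(type B): 1/4·1 + 1/2·1 + 1/4·1 = 1.
Similarly for Rh via the father's Rh distribution: P(Rh-) = 1/4.
Independent loci: 1 × 1/4 = 1/4.

1/4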